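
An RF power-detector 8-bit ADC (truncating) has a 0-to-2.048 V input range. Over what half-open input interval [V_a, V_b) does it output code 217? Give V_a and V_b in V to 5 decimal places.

LSB = 2.048/2^8 = 8.000 mV.
V_a = V_low + 217·LSB = 1.736 V; V_b = V_low + 218·LSB = 1.744 V.

[1.73600 V, 1.74400 V)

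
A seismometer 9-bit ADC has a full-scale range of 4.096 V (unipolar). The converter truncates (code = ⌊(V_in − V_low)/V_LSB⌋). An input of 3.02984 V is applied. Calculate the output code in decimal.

code 378

With 512 levels over 4.096 V, one step is 8.000 mV.
Input sits at 378.730 steps above V_low.
Floor → code 378.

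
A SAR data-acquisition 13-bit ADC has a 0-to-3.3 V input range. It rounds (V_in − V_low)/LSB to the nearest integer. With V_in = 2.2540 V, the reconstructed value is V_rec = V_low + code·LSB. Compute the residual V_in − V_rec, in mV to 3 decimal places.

LSB = 3.3/2^13 = 402.83 µV.
Scaled input = 5595.3842 LSBs, so code = 5595.
Reconstructed: 2.2538452 V.
Difference: 0.000154785 V → 0.155 mV.

0.155 mV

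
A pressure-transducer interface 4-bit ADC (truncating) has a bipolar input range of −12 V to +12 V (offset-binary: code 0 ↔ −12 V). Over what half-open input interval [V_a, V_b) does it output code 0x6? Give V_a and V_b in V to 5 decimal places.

[-3.00000 V, -1.50000 V)

LSB = 24/2^4 = 1.5000 V.
Code 0x6 = 6 decimal.
V_a = V_low + 6·LSB = -3 V; V_b = V_low + 7·LSB = -1.5 V.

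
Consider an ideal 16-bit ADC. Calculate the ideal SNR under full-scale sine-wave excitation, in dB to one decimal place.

98.1 dB

SNR ≈ 6.02·N + 1.76 dB = 6.02·16 + 1.76 = 98.08 dB.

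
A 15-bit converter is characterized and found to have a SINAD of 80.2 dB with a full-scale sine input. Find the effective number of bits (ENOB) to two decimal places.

13.03 bits

ENOB = (SINAD − 1.76) / 6.02 = (80.2 − 1.76)/6.02 = 13.030.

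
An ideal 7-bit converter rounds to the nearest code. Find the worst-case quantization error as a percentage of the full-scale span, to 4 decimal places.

Rounding → worst-case error = ½ LSB = V_FS/2^8, so 100/256 = 0.390625 % of full scale.

0.3906 %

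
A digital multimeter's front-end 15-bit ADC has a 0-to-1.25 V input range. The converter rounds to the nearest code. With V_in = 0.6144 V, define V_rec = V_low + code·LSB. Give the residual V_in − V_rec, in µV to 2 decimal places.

Step size: 1.25 V ÷ 2^15 = 38.15 µV.
(V_in − V_low)/LSB = (0.6144 − 0)/3.8147e-05 = 16106.1274 → code 16106 (round).
Code 16106 maps back to 0 + 16106×3.8147e-05 V = 0.61439514 V.
Difference: 4.8584e-06 V → 4.86 µV.

4.86 µV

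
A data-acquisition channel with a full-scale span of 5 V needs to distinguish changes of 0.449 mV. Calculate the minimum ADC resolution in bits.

Number of steps required ≥ 5 V / 0.449 mV = 11135.86.
Need 2^N ≥ 11135.86; 2^13 = 8192, 2^14 = 16384.
Minimum N = 14.

14 bits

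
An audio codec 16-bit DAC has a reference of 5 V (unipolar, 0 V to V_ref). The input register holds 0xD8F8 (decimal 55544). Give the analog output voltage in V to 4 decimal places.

LSB = 5 V / 2^16 = 76.29 µV.
Code 0xD8F8 = 55544 decimal.
V_out = 0 + 55544 × 7.62939e-05 V = 4.23767 V.

4.2377 V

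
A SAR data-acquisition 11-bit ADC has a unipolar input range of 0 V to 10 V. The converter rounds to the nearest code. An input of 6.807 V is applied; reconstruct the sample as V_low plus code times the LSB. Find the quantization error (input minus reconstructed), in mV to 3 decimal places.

LSB = 10/2^11 = 4.883 mV.
(6.807 − 0)/0.00488281 = 1394.0736; round gives code 1394.
V_rec = 0 + 1394·0.00488281 = 6.8066406 V.
Error = 6.807 − 6.8066406 = 0.000359375 V = 0.359 mV.

0.359 mV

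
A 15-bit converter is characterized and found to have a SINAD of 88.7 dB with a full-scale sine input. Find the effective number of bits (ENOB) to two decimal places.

ENOB = (SINAD − 1.76) / 6.02 = (88.7 − 1.76)/6.02 = 14.442.

14.44 bits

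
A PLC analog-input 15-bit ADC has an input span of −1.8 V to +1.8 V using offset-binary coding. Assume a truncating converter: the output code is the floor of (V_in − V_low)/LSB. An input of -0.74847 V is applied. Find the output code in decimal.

code 9571

Full-scale span = 3.6 V; LSB = 3.6/2^15 = 109.86 µV.
(-0.74847 − (−1.8)) / 0.000109863 = 9571.260 LSBs.
Floor → code 9571.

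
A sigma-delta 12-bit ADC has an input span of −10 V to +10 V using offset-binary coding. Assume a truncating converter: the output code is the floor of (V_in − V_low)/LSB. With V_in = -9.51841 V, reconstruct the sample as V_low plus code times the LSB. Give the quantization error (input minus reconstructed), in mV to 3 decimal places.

Step size: 20 V ÷ 2^12 = 4.883 mV.
(-9.51841 − (−10))/0.00488281 = 98.6296; ⌊·⌋ gives code 98.
Code 98 maps back to (−10) + 98×0.00488281 V = -9.5214844 V.
Difference: 0.00307437 V → 3.074 mV.

3.074 mV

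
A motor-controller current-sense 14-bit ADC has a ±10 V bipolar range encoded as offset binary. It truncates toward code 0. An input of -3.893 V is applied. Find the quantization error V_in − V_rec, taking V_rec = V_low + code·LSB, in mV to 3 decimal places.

Step size: 20 V ÷ 2^14 = 1.221 mV.
Scaled input = 5002.8544 LSBs, so code = 5002.
Code 5002 maps back to (−10) + 5002×0.0012207 V = -3.894043 V.
Error = -3.893 − (−3.894043) = 0.00104297 V = 1.043 mV.

1.043 mV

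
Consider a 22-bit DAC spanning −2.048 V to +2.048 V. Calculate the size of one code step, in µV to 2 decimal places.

Full-scale span = 4.096 V.
LSB = 4.096 / 2^22 = 4.096 / 4194304 = 9.76563e-07 V = 0.98 µV.

0.98 µV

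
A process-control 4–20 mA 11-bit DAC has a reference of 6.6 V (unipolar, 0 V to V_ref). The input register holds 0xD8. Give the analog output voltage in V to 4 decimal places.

0.6961 V

LSB = 6.6 V / 2^11 = 3.223 mV.
Code 0xD8 = 216 decimal.
V_out = 0 + 216 × 0.00322266 V = 0.696094 V.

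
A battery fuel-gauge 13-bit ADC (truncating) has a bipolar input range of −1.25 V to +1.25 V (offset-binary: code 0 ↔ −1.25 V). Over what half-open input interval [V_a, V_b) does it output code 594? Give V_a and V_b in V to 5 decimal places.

[-1.06873 V, -1.06842 V)

LSB = 2.5/2^13 = 305.18 µV.
V_a = V_low + 594·LSB = -1.06873 V; V_b = V_low + 595·LSB = -1.06842 V.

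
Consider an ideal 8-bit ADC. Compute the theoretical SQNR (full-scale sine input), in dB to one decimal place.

SNR ≈ 6.02·N + 1.76 dB = 6.02·8 + 1.76 = 49.92 dB.

49.9 dB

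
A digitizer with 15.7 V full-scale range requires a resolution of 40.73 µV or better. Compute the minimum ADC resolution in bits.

19 bits

Number of steps required ≥ 15.7 V / 40.73 µV = 385465.26.
Need 2^N ≥ 385465.26; 2^18 = 262144, 2^19 = 524288.
Minimum N = 19.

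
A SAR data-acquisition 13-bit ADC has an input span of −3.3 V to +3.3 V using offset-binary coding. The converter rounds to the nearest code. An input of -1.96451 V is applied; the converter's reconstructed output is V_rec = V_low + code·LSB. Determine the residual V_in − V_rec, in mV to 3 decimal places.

-0.301 mV

LSB = 6.6/2^13 = 0.806 mV.
(-1.96451 − (−3.3))/0.000805664 = 1657.6264; round gives code 1658.
Code 1658 maps back to (−3.3) + 1658×0.000805664 V = -1.964209 V.
Error = -1.96451 − (−1.964209) = -0.000301016 V = -0.301 mV.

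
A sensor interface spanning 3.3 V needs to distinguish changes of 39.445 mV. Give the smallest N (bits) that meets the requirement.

Number of steps required ≥ 3.3 V / 39.445 mV = 83.66.
Need 2^N ≥ 83.66; 2^6 = 64, 2^7 = 128.
Minimum N = 7.

7 bits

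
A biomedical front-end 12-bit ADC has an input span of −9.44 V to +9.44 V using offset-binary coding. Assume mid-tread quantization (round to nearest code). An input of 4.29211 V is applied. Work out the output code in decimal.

code 2979

With 4096 levels over 18.88 V, one step is 4.609 mV.
(4.29211 − (−9.44)) / 0.00460937 = 2979.170 LSBs.
Round → code 2979.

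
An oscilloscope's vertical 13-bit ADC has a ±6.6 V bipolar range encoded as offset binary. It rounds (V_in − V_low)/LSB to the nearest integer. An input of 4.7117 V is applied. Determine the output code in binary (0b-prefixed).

code 0b1101101101100 (decimal 7020)

LSB = 13.2 V / 8192 = 1.611 mV.
(V_in − V_low)/LSB = (4.7117 − (−6.6)) / 0.00161133 = 7020.110.
round(7020.110) = 7020.
In binary (0b-prefixed): 0b1101101101100.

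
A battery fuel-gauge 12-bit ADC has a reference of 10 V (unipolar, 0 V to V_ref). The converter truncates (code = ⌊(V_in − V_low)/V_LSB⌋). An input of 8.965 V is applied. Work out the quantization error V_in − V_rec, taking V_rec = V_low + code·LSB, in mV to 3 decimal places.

0.156 mV

One LSB is 10 V / 4096 = 2.441 mV.
(V_in − V_low)/LSB = (8.965 − 0)/0.00244141 = 3672.0640 → code 3672 (floor).
Code 3672 maps back to 0 + 3672×0.00244141 V = 8.9648438 V.
V_in − V_rec = 0.00015625 V = 0.156 mV.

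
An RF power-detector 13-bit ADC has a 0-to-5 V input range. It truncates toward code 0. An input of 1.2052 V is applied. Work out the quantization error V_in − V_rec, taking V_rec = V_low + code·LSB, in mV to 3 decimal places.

Step size: 5 V ÷ 2^13 = 0.610 mV.
(1.2052 − 0)/0.000610352 = 1974.5997; ⌊·⌋ gives code 1974.
V_rec = 0 + 1974·0.000610352 = 1.204834 V.
Error = 1.2052 − 1.204834 = 0.000366016 V = 0.366 mV.

0.366 mV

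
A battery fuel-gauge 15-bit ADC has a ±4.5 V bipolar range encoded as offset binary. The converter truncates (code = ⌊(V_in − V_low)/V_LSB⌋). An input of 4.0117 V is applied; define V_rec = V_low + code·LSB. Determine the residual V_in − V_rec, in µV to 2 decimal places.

42.29 µV

One LSB is 9 V / 32768 = 274.66 µV.
Scaled input = 30990.1540 LSBs, so code = 30990.
V_rec = (−4.5) + 30990·0.000274658 = 4.0116577 V.
Error = 4.0117 − 4.0116577 = 4.22852e-05 V = 42.29 µV.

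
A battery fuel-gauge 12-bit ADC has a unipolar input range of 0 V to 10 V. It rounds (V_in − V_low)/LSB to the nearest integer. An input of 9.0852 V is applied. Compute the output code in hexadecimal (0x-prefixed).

With 4096 levels over 10 V, one step is 2.441 mV.
(V_in − V_low)/LSB = (9.0852 − 0) / 0.00244141 = 3721.298.
So the output code is 3721.
In hexadecimal (0x-prefixed): 0xE89.

code 0xE89 (decimal 3721)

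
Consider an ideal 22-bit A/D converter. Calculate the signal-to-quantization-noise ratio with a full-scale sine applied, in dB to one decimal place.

134.2 dB

SNR ≈ 6.02·N + 1.76 dB = 6.02·22 + 1.76 = 134.20 dB.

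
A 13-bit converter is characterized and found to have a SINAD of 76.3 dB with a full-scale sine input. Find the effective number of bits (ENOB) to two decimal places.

ENOB = (SINAD − 1.76) / 6.02 = (76.3 − 1.76)/6.02 = 12.382.

12.38 bits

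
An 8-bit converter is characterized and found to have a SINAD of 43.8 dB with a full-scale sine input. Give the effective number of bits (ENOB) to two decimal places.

ENOB = (SINAD − 1.76) / 6.02 = (43.8 − 1.76)/6.02 = 6.983.

6.98 bits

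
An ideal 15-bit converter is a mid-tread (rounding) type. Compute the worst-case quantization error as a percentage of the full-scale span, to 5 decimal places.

0.00153 %

Rounding → worst-case error = ½ LSB = V_FS/2^16, so 100/65536 = 0.00152588 % of full scale.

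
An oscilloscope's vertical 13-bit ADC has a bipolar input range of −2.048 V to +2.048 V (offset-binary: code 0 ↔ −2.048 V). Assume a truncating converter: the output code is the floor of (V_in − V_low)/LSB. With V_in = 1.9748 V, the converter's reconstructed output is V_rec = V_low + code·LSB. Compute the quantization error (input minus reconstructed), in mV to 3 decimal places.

0.300 mV

Step size: 4.096 V ÷ 2^13 = 0.500 mV.
(1.9748 − (−2.048))/0.0005 = 8045.6000; ⌊·⌋ gives code 8045.
V_rec = (−2.048) + 8045·0.0005 = 1.9745 V.
Difference: 0.0003 V → 0.300 mV.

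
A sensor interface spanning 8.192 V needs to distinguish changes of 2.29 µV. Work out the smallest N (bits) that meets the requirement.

22 bits

Number of steps required ≥ 8.192 V / 2.29 µV = 3577292.58.
Need 2^N ≥ 3577292.58; 2^21 = 2097152, 2^22 = 4194304.
Minimum N = 22.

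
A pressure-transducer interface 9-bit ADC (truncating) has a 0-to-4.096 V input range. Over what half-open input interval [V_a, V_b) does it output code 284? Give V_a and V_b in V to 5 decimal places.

LSB = 4.096/2^9 = 8.000 mV.
V_a = V_low + 284·LSB = 2.272 V; V_b = V_low + 285·LSB = 2.28 V.

[2.27200 V, 2.28000 V)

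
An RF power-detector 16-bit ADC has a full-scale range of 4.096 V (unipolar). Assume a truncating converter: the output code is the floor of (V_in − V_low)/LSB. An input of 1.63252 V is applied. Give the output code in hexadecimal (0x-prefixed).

With 65536 levels over 4.096 V, one step is 62.50 µV.
(1.63252 − 0) / 6.25e-05 = 26120.320 LSBs.
So the output code is 26120.
In hexadecimal (0x-prefixed): 0x6608.

code 0x6608 (decimal 26120)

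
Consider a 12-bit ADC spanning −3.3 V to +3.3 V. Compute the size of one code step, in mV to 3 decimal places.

Full-scale span = 6.6 V.
LSB = 6.6 / 2^12 = 6.6 / 4096 = 0.00161133 V = 1.611 mV.

1.611 mV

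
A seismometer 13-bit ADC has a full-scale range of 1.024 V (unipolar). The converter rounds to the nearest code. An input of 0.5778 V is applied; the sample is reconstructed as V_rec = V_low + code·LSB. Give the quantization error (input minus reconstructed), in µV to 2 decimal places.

One LSB is 1.024 V / 8192 = 125.00 µV.
Scaled input = 4622.4000 LSBs, so code = 4622.
Reconstructed: 0.57775 V.
Error = 0.5778 − 0.57775 = 5e-05 V = 50.00 µV.

50.00 µV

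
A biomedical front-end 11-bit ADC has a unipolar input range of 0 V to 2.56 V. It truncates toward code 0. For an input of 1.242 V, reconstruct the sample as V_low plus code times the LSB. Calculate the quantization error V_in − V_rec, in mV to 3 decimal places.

LSB = 2.56/2^11 = 1.250 mV.
Scaled input = 993.6000 LSBs, so code = 993.
V_rec = 0 + 993·0.00125 = 1.24125 V.
Error = 1.242 − 1.24125 = 0.00075 V = 0.750 mV.

0.750 mV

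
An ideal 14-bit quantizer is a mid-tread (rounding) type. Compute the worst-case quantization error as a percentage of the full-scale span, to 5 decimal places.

0.00305 %

Rounding → worst-case error = ½ LSB = V_FS/2^15, so 100/32768 = 0.00305176 % of full scale.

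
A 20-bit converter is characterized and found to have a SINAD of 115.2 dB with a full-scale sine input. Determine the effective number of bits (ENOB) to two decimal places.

18.84 bits

ENOB = (SINAD − 1.76) / 6.02 = (115.2 − 1.76)/6.02 = 18.844.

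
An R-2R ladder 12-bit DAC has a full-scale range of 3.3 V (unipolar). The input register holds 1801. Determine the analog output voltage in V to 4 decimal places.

LSB = 3.3 V / 2^12 = 0.806 mV.
V_out = 0 + 1801 × 0.000805664 V = 1.451 V.

1.4510 V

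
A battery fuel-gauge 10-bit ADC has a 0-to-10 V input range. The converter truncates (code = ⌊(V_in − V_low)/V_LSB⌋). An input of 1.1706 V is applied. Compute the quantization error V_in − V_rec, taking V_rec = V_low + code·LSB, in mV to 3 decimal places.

Step size: 10 V ÷ 2^10 = 9.766 mV.
Scaled input = 119.8694 LSBs, so code = 119.
V_rec = 0 + 119·0.00976562 = 1.1621094 V.
Difference: 0.00849062 V → 8.491 mV.

8.491 mV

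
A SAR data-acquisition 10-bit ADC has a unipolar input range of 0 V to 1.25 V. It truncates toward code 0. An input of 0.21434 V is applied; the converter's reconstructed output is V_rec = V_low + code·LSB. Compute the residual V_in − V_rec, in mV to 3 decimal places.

LSB = 1.25/2^10 = 1.221 mV.
(V_in − V_low)/LSB = (0.21434 − 0)/0.0012207 = 175.5873 → code 175 (floor).
V_rec = 0 + 175·0.0012207 = 0.21362305 V.
V_in − V_rec = 0.000716953 V = 0.717 mV.

0.717 mV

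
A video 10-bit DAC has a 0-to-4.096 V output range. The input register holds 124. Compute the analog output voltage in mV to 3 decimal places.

496.000 mV

LSB = 4.096 V / 2^10 = 4.000 mV.
V_out = 0 + 124 × 0.004 V = 0.496 V.
= 496.000 mV.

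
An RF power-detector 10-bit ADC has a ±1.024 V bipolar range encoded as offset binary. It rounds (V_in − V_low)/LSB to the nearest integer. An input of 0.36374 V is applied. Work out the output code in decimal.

code 694

LSB = 2.048 V / 1024 = 2.000 mV.
(V_in − V_low)/LSB = (0.36374 − (−1.024)) / 0.002 = 693.870.
So the output code is 694.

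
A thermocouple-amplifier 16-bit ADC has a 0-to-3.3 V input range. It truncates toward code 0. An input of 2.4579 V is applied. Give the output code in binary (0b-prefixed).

code 0b1011111010101100 (decimal 48812)

LSB = 3.3 V / 65536 = 50.35 µV.
(V_in − V_low)/LSB = (2.4579 − 0) / 5.0354e-05 = 48812.404.
⌊·⌋(48812.404) = 48812.
In binary (0b-prefixed): 0b1011111010101100.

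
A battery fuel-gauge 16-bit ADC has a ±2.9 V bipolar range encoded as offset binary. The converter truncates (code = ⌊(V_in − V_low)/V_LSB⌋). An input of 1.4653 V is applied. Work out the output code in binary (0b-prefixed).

With 65536 levels over 5.8 V, one step is 88.50 µV.
(V_in − V_low)/LSB = (1.4653 − (−2.9)) / 8.8501e-05 = 49324.879.
So the output code is 49324.
In binary (0b-prefixed): 0b1100000010101100.

code 0b1100000010101100 (decimal 49324)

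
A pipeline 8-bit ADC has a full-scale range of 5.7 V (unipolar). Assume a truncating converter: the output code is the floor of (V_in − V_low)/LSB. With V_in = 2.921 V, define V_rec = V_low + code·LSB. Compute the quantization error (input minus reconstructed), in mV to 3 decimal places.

4.203 mV

One LSB is 5.7 V / 256 = 22.266 mV.
(V_in − V_low)/LSB = (2.921 − 0)/0.0222656 = 131.1888 → code 131 (floor).
Reconstructed: 2.9167969 V.
Error = 2.921 − 2.9167969 = 0.00420313 V = 4.203 mV.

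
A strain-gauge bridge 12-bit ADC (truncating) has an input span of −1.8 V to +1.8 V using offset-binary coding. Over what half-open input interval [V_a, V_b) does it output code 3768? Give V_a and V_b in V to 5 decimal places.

LSB = 3.6/2^12 = 0.879 mV.
V_a = V_low + 3768·LSB = 1.51172 V; V_b = V_low + 3769·LSB = 1.5126 V.

[1.51172 V, 1.51260 V)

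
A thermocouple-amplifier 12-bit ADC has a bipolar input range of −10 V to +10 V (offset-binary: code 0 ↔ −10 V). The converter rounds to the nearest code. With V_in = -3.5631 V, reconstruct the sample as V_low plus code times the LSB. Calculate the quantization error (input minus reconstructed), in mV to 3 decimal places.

One LSB is 20 V / 4096 = 4.883 mV.
(V_in − V_low)/LSB = (-3.5631 − (−10))/0.00488281 = 1318.2771 → code 1318 (round).
Code 1318 maps back to (−10) + 1318×0.00488281 V = -3.5644531 V.
V_in − V_rec = 0.00135312 V = 1.353 mV.

1.353 mV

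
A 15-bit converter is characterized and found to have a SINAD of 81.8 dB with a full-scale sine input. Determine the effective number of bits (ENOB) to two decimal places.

ENOB = (SINAD − 1.76) / 6.02 = (81.8 − 1.76)/6.02 = 13.296.

13.30 bits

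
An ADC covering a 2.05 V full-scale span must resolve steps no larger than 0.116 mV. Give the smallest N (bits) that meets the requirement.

Number of steps required ≥ 2.05 V / 0.116 mV = 17672.41.
Need 2^N ≥ 17672.41; 2^14 = 16384, 2^15 = 32768.
Minimum N = 15.

15 bits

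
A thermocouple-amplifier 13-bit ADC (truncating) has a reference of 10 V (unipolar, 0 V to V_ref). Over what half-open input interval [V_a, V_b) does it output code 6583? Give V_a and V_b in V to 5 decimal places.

LSB = 10/2^13 = 1.221 mV.
V_a = V_low + 6583·LSB = 8.03589 V; V_b = V_low + 6584·LSB = 8.03711 V.

[8.03589 V, 8.03711 V)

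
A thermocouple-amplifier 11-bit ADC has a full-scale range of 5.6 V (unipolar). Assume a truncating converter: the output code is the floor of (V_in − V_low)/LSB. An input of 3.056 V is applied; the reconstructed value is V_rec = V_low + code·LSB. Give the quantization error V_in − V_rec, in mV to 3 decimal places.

Step size: 5.6 V ÷ 2^11 = 2.734 mV.
(3.056 − 0)/0.00273437 = 1117.6229; ⌊·⌋ gives code 1117.
Code 1117 maps back to 0 + 1117×0.00273437 V = 3.0542969 V.
Difference: 0.00170312 V → 1.703 mV.

1.703 mV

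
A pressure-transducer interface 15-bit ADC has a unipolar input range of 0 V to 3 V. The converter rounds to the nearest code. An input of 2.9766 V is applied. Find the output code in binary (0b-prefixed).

code 0b111111100000000 (decimal 32512)

With 32768 levels over 3 V, one step is 91.55 µV.
Input sits at 32512.410 steps above V_low.
round(32512.410) = 32512.
In binary (0b-prefixed): 0b111111100000000.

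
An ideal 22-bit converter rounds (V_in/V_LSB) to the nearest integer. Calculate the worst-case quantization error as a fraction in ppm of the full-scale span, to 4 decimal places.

0.1192 ppm

Rounding → worst-case error = ½ LSB = V_FS/2^23, so 1e+06/8388608 = 0.119209 ppm of full scale.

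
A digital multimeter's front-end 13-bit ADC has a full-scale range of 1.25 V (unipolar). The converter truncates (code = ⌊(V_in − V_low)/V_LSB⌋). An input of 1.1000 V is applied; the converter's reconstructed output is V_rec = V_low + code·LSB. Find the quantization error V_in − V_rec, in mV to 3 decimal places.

LSB = 1.25/2^13 = 152.59 µV.
(V_in − V_low)/LSB = (1.1000 − 0)/0.000152588 = 7208.9600 → code 7208 (floor).
V_rec = 0 + 7208·0.000152588 = 1.0998535 V.
Error = 1.1000 − 1.0998535 = 0.000146484 V = 0.146 mV.

0.146 mV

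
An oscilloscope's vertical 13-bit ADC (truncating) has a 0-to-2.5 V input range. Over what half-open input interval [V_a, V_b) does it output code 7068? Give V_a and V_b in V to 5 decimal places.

LSB = 2.5/2^13 = 305.18 µV.
V_a = V_low + 7068·LSB = 2.15698 V; V_b = V_low + 7069·LSB = 2.15729 V.

[2.15698 V, 2.15729 V)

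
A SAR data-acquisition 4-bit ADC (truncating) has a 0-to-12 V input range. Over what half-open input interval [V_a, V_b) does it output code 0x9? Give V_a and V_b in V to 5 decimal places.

[6.75000 V, 7.50000 V)

LSB = 12/2^4 = 0.7500 V.
Code 0x9 = 9 decimal.
V_a = V_low + 9·LSB = 6.75 V; V_b = V_low + 10·LSB = 7.5 V.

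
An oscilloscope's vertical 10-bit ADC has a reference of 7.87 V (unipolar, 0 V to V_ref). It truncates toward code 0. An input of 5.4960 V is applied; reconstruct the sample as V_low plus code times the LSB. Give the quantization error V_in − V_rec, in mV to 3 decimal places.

0.834 mV

Step size: 7.87 V ÷ 2^10 = 7.686 mV.
Scaled input = 715.1085 LSBs, so code = 715.
V_rec = 0 + 715·0.00768555 = 5.495166 V.
Error = 5.4960 − 5.495166 = 0.000833984 V = 0.834 mV.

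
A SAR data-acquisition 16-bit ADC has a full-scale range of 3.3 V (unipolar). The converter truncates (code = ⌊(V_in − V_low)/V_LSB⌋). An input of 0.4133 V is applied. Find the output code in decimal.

With 65536 levels over 3.3 V, one step is 50.35 µV.
(0.4133 − 0) / 5.0354e-05 = 8207.888 LSBs.
Floor → code 8207.

code 8207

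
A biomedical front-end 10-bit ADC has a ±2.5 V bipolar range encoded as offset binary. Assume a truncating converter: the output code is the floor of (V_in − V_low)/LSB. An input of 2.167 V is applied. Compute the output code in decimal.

With 1024 levels over 5 V, one step is 4.883 mV.
Input sits at 955.802 steps above V_low.
Floor → code 955.

code 955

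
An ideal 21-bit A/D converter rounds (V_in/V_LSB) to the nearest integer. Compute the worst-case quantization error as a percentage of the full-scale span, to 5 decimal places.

Rounding → worst-case error = ½ LSB = V_FS/2^22, so 100/4194304 = 2.38419e-05 % of full scale.

0.00002 %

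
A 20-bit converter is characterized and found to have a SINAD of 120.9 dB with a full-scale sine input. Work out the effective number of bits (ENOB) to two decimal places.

ENOB = (SINAD − 1.76) / 6.02 = (120.9 − 1.76)/6.02 = 19.791.

19.79 bits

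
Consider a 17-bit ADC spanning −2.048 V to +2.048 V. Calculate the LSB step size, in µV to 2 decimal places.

31.25 µV

Full-scale span = 4.096 V.
LSB = 4.096 / 2^17 = 4.096 / 131072 = 3.125e-05 V = 31.25 µV.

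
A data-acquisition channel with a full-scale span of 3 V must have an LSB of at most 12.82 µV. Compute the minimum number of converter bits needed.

Number of steps required ≥ 3 V / 12.82 µV = 234009.36.
Need 2^N ≥ 234009.36; 2^17 = 131072, 2^18 = 262144.
Minimum N = 18.

18 bits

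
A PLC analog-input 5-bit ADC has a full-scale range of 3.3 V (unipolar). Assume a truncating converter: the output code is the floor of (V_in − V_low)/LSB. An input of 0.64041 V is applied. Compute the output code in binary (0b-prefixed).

LSB = 3.3 V / 32 = 103.125 mV.
(V_in − V_low)/LSB = (0.64041 − 0) / 0.103125 = 6.210.
⌊·⌋(6.210) = 6.
In binary (0b-prefixed): 0b110.

code 0b110 (decimal 6)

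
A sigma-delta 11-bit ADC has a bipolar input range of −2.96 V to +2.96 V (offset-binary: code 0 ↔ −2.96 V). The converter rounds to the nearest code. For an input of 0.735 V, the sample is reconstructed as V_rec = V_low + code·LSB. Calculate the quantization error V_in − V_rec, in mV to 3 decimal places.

One LSB is 5.92 V / 2048 = 2.891 mV.
Scaled input = 1278.2703 LSBs, so code = 1278.
Reconstructed: 0.73421875 V.
Difference: 0.00078125 V → 0.781 mV.

0.781 mV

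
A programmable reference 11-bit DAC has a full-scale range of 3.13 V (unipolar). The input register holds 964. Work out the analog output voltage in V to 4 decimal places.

1.4733 V

LSB = 3.13 V / 2^11 = 1.528 mV.
V_out = 0 + 964 × 0.00152832 V = 1.4733 V.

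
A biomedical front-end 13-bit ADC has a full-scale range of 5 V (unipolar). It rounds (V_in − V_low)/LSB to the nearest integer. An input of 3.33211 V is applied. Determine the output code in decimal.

code 5459

LSB = 5 V / 8192 = 0.610 mV.
(V_in − V_low)/LSB = (3.33211 − 0) / 0.000610352 = 5459.329.
So the output code is 5459.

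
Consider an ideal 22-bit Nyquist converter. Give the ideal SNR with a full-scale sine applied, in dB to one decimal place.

SNR ≈ 6.02·N + 1.76 dB = 6.02·22 + 1.76 = 134.20 dB.

134.2 dB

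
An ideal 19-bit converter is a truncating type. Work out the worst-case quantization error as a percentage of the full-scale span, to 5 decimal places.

0.00019 %

Truncating → worst-case error = 1 LSB = V_FS/2^19, so 100/524288 = 0.000190735 % of full scale.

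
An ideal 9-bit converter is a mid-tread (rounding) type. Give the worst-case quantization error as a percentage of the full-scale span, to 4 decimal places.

0.0977 %

Rounding → worst-case error = ½ LSB = V_FS/2^10, so 100/1024 = 0.0976562 % of full scale.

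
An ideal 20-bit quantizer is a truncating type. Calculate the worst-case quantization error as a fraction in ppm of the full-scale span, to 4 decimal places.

Truncating → worst-case error = 1 LSB = V_FS/2^20, so 1e+06/1048576 = 0.953674 ppm of full scale.

0.9537 ppm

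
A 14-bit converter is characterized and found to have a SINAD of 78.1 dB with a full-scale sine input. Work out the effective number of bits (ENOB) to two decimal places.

ENOB = (SINAD − 1.76) / 6.02 = (78.1 − 1.76)/6.02 = 12.681.

12.68 bits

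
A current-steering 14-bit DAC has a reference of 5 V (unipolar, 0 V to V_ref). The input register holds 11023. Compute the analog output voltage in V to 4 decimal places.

3.3640 V

LSB = 5 V / 2^14 = 305.18 µV.
V_out = 0 + 11023 × 0.000305176 V = 3.36395 V.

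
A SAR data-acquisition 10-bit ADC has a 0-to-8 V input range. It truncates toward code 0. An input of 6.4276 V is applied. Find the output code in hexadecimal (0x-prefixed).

code 0x336 (decimal 822)

With 1024 levels over 8 V, one step is 7.812 mV.
Input sits at 822.733 steps above V_low.
So the output code is 822.
In hexadecimal (0x-prefixed): 0x336.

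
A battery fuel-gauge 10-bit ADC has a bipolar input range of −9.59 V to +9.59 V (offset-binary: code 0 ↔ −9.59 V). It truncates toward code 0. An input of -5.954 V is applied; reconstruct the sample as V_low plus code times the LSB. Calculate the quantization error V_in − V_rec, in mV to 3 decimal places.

One LSB is 19.18 V / 1024 = 18.730 mV.
Scaled input = 194.1222 LSBs, so code = 194.
Code 194 maps back to (−9.59) + 194×0.0187305 V = -5.9562891 V.
V_in − V_rec = 0.00228906 V = 2.289 mV.

2.289 mV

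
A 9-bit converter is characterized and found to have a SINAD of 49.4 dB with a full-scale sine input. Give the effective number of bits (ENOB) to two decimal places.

7.91 bits

ENOB = (SINAD − 1.76) / 6.02 = (49.4 − 1.76)/6.02 = 7.914.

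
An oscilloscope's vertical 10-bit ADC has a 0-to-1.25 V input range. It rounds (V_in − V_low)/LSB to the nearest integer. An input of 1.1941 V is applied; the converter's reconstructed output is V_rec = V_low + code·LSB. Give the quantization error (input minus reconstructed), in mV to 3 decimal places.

LSB = 1.25/2^10 = 1.221 mV.
Scaled input = 978.2067 LSBs, so code = 978.
Code 978 maps back to 0 + 978×0.0012207 V = 1.1938477 V.
Error = 1.1941 − 1.1938477 = 0.000252344 V = 0.252 mV.

0.252 mV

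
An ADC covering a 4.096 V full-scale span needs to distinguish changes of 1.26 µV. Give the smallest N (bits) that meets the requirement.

22 bits

Number of steps required ≥ 4.096 V / 1.26 µV = 3250793.65.
Need 2^N ≥ 3250793.65; 2^21 = 2097152, 2^22 = 4194304.
Minimum N = 22.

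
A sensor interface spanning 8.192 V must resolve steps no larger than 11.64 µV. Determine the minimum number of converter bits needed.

20 bits

Number of steps required ≥ 8.192 V / 11.64 µV = 703780.07.
Need 2^N ≥ 703780.07; 2^19 = 524288, 2^20 = 1048576.
Minimum N = 20.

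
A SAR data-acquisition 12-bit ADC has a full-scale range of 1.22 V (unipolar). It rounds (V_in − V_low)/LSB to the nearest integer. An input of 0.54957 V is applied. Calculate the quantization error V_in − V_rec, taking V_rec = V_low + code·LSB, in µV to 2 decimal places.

33.87 µV

One LSB is 1.22 V / 4096 = 297.85 µV.
(V_in − V_low)/LSB = (0.54957 − 0)/0.000297852 = 1845.1137 → code 1845 (round).
V_rec = 0 + 1845·0.000297852 = 0.54953613 V.
V_in − V_rec = 3.38672e-05 V = 33.87 µV.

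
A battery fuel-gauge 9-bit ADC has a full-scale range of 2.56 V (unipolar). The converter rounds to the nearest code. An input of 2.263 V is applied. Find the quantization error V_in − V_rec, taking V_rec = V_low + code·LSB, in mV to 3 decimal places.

LSB = 2.56/2^9 = 5.000 mV.
(2.263 − 0)/0.005 = 452.6000; round gives code 453.
Code 453 maps back to 0 + 453×0.005 V = 2.265 V.
Error = 2.263 − 2.265 = -0.002 V = -2.000 mV.

-2.000 mV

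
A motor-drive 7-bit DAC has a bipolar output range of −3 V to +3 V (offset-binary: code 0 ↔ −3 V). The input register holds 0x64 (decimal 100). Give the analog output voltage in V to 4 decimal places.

LSB = 6 V / 2^7 = 46.875 mV.
Code 0x64 = 100 decimal.
V_out = (−3) + 100 × 0.046875 V = 1.6875 V.

1.6875 V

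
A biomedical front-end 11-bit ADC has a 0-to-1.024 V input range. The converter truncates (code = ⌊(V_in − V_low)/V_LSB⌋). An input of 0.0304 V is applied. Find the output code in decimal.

code 60

LSB = 1.024 V / 2048 = 0.500 mV.
(0.0304 − 0) / 0.0005 = 60.800 LSBs.
⌊·⌋(60.800) = 60.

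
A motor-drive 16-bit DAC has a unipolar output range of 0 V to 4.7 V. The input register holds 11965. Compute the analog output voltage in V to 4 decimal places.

LSB = 4.7 V / 2^16 = 71.72 µV.
V_out = 0 + 11965 × 7.17163e-05 V = 0.858086 V.

0.8581 V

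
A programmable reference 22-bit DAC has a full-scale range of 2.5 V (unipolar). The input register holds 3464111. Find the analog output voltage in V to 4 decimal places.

2.0648 V

LSB = 2.5 V / 2^22 = 0.60 µV.
V_out = 0 + 3464111 × 5.96046e-07 V = 2.06477 V.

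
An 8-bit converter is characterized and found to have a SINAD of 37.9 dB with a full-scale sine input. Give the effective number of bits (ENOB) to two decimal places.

6.00 bits

ENOB = (SINAD − 1.76) / 6.02 = (37.9 − 1.76)/6.02 = 6.003.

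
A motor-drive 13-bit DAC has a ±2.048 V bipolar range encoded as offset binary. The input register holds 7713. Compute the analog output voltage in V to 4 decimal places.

LSB = 4.096 V / 2^13 = 0.500 mV.
V_out = (−2.048) + 7713 × 0.0005 V = 1.8085 V.

1.8085 V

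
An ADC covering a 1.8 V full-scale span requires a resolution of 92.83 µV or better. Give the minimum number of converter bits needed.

Number of steps required ≥ 1.8 V / 92.83 µV = 19390.28.
Need 2^N ≥ 19390.28; 2^14 = 16384, 2^15 = 32768.
Minimum N = 15.

15 bits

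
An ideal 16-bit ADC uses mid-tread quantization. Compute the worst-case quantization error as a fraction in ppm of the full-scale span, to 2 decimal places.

Rounding → worst-case error = ½ LSB = V_FS/2^17, so 1e+06/131072 = 7.62939 ppm of full scale.

7.63 ppm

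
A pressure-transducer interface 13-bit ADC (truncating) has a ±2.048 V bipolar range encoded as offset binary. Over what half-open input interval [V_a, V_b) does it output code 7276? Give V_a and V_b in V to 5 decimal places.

[1.59000 V, 1.59050 V)

LSB = 4.096/2^13 = 0.500 mV.
V_a = V_low + 7276·LSB = 1.59 V; V_b = V_low + 7277·LSB = 1.5905 V.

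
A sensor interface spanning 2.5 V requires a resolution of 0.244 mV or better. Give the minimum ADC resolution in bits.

14 bits

Number of steps required ≥ 2.5 V / 0.244 mV = 10245.90.
Need 2^N ≥ 10245.90; 2^13 = 8192, 2^14 = 16384.
Minimum N = 14.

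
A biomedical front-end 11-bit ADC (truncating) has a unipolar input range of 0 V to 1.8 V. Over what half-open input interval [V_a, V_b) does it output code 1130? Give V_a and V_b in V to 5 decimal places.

LSB = 1.8/2^11 = 0.879 mV.
V_a = V_low + 1130·LSB = 0.993164 V; V_b = V_low + 1131·LSB = 0.994043 V.

[0.99316 V, 0.99404 V)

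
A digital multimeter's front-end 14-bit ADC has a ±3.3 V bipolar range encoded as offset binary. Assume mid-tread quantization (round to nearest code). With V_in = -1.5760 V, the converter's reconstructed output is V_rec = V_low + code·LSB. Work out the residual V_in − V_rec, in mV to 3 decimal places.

Step size: 6.6 V ÷ 2^14 = 402.83 µV.
Scaled input = 4279.6994 LSBs, so code = 4280.
Reconstructed: -1.5758789 V.
Difference: -0.000121094 V → -0.121 mV.

-0.121 mV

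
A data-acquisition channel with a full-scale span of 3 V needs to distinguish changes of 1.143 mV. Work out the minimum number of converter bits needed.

Number of steps required ≥ 3 V / 1.143 mV = 2624.67.
Need 2^N ≥ 2624.67; 2^11 = 2048, 2^12 = 4096.
Minimum N = 12.

12 bits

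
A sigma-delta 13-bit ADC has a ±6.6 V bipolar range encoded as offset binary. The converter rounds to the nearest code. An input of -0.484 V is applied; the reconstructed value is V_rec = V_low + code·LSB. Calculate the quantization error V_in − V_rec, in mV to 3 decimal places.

-0.602 mV

One LSB is 13.2 V / 8192 = 1.611 mV.
Scaled input = 3795.6267 LSBs, so code = 3796.
Code 3796 maps back to (−6.6) + 3796×0.00161133 V = -0.48339844 V.
V_in − V_rec = -0.000601562 V = -0.602 mV.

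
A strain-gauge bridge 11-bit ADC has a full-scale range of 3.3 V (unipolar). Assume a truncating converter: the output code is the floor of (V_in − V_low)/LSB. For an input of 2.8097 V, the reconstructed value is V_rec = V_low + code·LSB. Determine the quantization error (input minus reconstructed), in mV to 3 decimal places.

Step size: 3.3 V ÷ 2^11 = 1.611 mV.
Scaled input = 1743.7168 LSBs, so code = 1743.
Reconstructed: 2.8085449 V.
Difference: 0.00115508 V → 1.155 mV.

1.155 mV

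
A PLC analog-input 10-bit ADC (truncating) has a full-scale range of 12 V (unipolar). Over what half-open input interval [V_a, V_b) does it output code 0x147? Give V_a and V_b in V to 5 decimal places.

LSB = 12/2^10 = 11.719 mV.
Code 0x147 = 327 decimal.
V_a = V_low + 327·LSB = 3.83203 V; V_b = V_low + 328·LSB = 3.84375 V.

[3.83203 V, 3.84375 V)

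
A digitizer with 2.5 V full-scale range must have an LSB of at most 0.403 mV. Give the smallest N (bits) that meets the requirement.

13 bits

Number of steps required ≥ 2.5 V / 0.403 mV = 6203.47.
Need 2^N ≥ 6203.47; 2^12 = 4096, 2^13 = 8192.
Minimum N = 13.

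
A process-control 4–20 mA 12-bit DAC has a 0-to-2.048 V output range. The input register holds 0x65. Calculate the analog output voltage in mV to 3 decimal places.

LSB = 2.048 V / 2^12 = 0.500 mV.
Code 0x65 = 101 decimal.
V_out = 0 + 101 × 0.0005 V = 0.0505 V.
= 50.500 mV.

50.500 mV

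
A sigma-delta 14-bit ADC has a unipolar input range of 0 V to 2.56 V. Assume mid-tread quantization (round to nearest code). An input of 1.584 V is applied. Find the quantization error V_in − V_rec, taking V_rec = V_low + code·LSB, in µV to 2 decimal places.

-62.50 µV

One LSB is 2.56 V / 16384 = 156.25 µV.
(V_in − V_low)/LSB = (1.584 − 0)/0.00015625 = 10137.6000 → code 10138 (round).
V_rec = 0 + 10138·0.00015625 = 1.5840625 V.
V_in − V_rec = -6.25e-05 V = -62.50 µV.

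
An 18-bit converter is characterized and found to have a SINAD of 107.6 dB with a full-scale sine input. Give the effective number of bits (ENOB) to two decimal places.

ENOB = (SINAD − 1.76) / 6.02 = (107.6 − 1.76)/6.02 = 17.581.

17.58 bits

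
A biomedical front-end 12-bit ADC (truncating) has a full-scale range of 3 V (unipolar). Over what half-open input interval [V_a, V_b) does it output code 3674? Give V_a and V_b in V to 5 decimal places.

LSB = 3/2^12 = 0.732 mV.
V_a = V_low + 3674·LSB = 2.69092 V; V_b = V_low + 3675·LSB = 2.69165 V.

[2.69092 V, 2.69165 V)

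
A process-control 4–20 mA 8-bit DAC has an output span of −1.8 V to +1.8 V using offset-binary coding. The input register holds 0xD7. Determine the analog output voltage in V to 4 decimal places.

1.2234 V

LSB = 3.6 V / 2^8 = 14.062 mV.
Code 0xD7 = 215 decimal.
V_out = (−1.8) + 215 × 0.0140625 V = 1.22344 V.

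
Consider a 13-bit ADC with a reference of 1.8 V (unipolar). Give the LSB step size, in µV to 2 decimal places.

219.73 µV

Full-scale span = 1.8 V.
LSB = 1.8 / 2^13 = 1.8 / 8192 = 0.000219727 V = 219.73 µV.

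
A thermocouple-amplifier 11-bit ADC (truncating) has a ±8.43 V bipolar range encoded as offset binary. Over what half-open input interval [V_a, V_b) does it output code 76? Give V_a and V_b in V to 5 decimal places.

[-7.80434 V, -7.79610 V)

LSB = 16.86/2^11 = 8.232 mV.
V_a = V_low + 76·LSB = -7.80434 V; V_b = V_low + 77·LSB = -7.7961 V.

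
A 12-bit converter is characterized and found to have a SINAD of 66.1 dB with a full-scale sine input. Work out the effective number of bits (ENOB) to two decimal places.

10.69 bits

ENOB = (SINAD − 1.76) / 6.02 = (66.1 − 1.76)/6.02 = 10.688.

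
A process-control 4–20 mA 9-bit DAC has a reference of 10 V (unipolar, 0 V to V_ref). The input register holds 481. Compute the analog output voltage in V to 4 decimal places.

LSB = 10 V / 2^9 = 19.531 mV.
V_out = 0 + 481 × 0.0195312 V = 9.39453 V.

9.3945 V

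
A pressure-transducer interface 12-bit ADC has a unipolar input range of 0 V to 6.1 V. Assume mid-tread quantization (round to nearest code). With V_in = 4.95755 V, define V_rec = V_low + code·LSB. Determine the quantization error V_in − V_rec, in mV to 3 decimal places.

One LSB is 6.1 V / 4096 = 1.489 mV.
(4.95755 − 0)/0.00148926 = 3328.8729; round gives code 3329.
Reconstructed: 4.9577393 V.
Difference: -0.000189258 V → -0.189 mV.

-0.189 mV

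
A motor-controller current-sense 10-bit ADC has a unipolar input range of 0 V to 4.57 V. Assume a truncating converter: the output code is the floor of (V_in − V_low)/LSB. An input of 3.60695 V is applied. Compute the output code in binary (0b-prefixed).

With 1024 levels over 4.57 V, one step is 4.463 mV.
(3.60695 − 0) / 0.00446289 = 808.209 LSBs.
Floor → code 808.
In binary (0b-prefixed): 0b1100101000.

code 0b1100101000 (decimal 808)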